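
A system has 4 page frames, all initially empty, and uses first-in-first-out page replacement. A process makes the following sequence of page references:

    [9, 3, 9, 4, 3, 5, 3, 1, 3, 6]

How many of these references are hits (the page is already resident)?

9 -> miss, frames [9]
3 -> miss, frames [9, 3]
9 -> hit
4 -> miss, frames [9, 3, 4]
3 -> hit
5 -> miss, frames [9, 3, 4, 5]
3 -> hit
1 -> miss, evict 9, frames [3, 4, 5, 1]
3 -> hit
6 -> miss, evict 3, frames [4, 5, 1, 6]
Hits: 4.

4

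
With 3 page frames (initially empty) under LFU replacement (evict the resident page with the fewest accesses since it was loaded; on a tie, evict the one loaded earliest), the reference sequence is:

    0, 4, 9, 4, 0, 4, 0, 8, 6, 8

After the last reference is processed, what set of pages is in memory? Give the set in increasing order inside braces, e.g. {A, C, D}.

{0, 4, 8}

0 -> fault, frames [0]
4 -> fault, frames [0, 4]
9 -> fault, frames [0, 4, 9]
4 -> hit
0 -> hit
4 -> hit
0 -> hit
8 -> fault, evict 9, frames [0, 4, 8]
6 -> fault, evict 8, frames [0, 4, 6]
8 -> fault, evict 6, frames [0, 4, 8]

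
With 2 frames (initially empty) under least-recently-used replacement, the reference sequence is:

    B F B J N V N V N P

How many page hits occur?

4

B → miss, frames (B)
F → miss, frames (B F)
B → hit
J → miss, evict F, frames (B J)
N → miss, evict B, frames (J N)
V → miss, evict J, frames (N V)
N → hit
V → hit
N → hit
P → miss, evict V, frames (N P)
Hits: 4.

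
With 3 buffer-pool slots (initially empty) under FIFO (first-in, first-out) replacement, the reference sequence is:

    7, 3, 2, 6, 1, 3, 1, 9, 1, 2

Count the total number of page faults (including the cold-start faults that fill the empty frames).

8

7: miss, frames (7)
3: miss, frames (7 3)
2: miss, frames (7 3 2)
6: miss, evict 7, frames (3 2 6)
1: miss, evict 3, frames (2 6 1)
3: miss, evict 2, frames (6 1 3)
1: hit
9: miss, evict 6, frames (1 3 9)
1: hit
2: miss, evict 1, frames (3 9 2)
Page faults: 8.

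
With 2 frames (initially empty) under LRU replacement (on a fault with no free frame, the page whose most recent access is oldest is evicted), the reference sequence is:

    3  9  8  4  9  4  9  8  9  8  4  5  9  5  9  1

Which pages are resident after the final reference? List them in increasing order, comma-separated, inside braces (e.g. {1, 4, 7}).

{1, 9}

3 → fault, frames (3)
9 → fault, frames (3 9)
8 → fault, evict 3, frames (9 8)
4 → fault, evict 9, frames (8 4)
9 → fault, evict 8, frames (4 9)
4 → hit
9 → hit
8 → fault, evict 4, frames (9 8)
9 → hit
8 → hit
4 → fault, evict 9, frames (8 4)
5 → fault, evict 8, frames (4 5)
9 → fault, evict 4, frames (5 9)
5 → hit
9 → hit
1 → fault, evict 5, frames (9 1)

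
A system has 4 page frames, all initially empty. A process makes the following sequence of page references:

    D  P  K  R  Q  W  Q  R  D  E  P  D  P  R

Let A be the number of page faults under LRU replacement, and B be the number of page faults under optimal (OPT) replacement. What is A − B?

Under LRU: F F F F F F . . F F F . . . → 9 faults.
Under OPT: F F F F F F . . . F F . . . → 8 faults.
A − B = 9 − 8 = 1.

1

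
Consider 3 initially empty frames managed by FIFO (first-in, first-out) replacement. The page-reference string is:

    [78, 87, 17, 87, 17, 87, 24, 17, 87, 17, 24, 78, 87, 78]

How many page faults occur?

78: miss, frames (78)
87: miss, frames (78 87)
17: miss, frames (78 87 17)
87: hit
17: hit
87: hit
24: miss, evict 78, frames (87 17 24)
17: hit
87: hit
17: hit
24: hit
78: miss, evict 87, frames (17 24 78)
87: miss, evict 17, frames (24 78 87)
78: hit
Page faults: 6.

6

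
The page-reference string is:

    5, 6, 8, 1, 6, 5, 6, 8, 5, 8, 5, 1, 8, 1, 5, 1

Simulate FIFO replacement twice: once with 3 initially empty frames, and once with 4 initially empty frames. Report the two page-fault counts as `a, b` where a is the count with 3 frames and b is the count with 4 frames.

3 frames: F F F F . F F F . . . F . . F . → 9 faults.
4 frames: F F F F . . . . . . . . . . . . → 4 faults.
4 < 9: adding a frame reduced faults, as is typical.

9, 4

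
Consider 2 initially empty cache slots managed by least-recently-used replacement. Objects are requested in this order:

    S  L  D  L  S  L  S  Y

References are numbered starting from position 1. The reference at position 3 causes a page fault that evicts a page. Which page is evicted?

pos 1: S -> miss, frames (S)
pos 2: L -> miss, frames (S L)
pos 3: D -> miss, evict S, frames (L D)
At position 3, page S is evicted.

S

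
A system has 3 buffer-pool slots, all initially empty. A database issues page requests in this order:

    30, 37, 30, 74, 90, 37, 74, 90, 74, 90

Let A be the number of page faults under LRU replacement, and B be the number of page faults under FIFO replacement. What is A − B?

1

Under LRU: F F . F F F . . . . → 5 faults.
Under FIFO: F F . F F . . . . . → 4 faults.
A − B = 5 − 4 = 1.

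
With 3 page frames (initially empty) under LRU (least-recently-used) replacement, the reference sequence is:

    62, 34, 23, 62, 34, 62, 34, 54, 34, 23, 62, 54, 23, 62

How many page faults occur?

7

62 -> miss, frames [62]
34 -> miss, frames [62, 34]
23 -> miss, frames [62, 34, 23]
62 -> hit
34 -> hit
62 -> hit
34 -> hit
54 -> miss, evict 23, frames [62, 34, 54]
34 -> hit
23 -> miss, evict 62, frames [54, 34, 23]
62 -> miss, evict 54, frames [34, 23, 62]
54 -> miss, evict 34, frames [23, 62, 54]
23 -> hit
62 -> hit
Page faults: 7.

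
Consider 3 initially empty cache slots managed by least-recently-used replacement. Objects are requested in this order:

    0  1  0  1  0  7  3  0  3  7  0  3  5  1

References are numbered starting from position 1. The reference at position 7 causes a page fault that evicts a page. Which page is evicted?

1

pos 1: 0 -> fault, frames (0)
pos 2: 1 -> fault, frames (0 1)
pos 3: 0 -> hit
pos 4: 1 -> hit
pos 5: 0 -> hit
pos 6: 7 -> fault, frames (1 0 7)
pos 7: 3 -> fault, evict 1, frames (0 7 3)
At position 7, page 1 is evicted.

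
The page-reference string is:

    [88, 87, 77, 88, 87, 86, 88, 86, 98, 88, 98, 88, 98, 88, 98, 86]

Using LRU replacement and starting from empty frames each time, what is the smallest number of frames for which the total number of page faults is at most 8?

f=1: 16 faults
f=2: 10 faults
f=3: 5 faults
f=4: 5 faults
f=5: 5 faults
Smallest f with faults ≤ 8 is 3.

3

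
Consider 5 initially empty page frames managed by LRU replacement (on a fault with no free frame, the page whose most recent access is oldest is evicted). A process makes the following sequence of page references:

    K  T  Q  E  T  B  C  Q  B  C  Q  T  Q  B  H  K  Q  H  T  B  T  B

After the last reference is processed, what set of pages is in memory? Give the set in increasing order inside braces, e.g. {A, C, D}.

K -> fault, frames (K)
T -> fault, frames (K T)
Q -> fault, frames (K T Q)
E -> fault, frames (K T Q E)
T -> hit
B -> fault, frames (K Q E T B)
C -> fault, evict K, frames (Q E T B C)
Q -> hit
B -> hit
C -> hit
Q -> hit
T -> hit
Q -> hit
B -> hit
H -> fault, evict E, frames (C T Q B H)
K -> fault, evict C, frames (T Q B H K)
Q -> hit
H -> hit
T -> hit
B -> hit
T -> hit
B -> hit

{B, H, K, Q, T}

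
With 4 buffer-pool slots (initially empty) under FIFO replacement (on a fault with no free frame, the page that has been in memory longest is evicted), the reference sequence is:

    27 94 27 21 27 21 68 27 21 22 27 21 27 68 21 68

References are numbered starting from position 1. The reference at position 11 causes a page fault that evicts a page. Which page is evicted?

pos 1: 27 -> fault, frames {27}
pos 2: 94 -> fault, frames {27,94}
pos 3: 27 -> hit
pos 4: 21 -> fault, frames {27,94,21}
pos 5: 27 -> hit
pos 6: 21 -> hit
pos 7: 68 -> fault, frames {27,94,21,68}
pos 8: 27 -> hit
pos 9: 21 -> hit
pos 10: 22 -> fault, evict 27, frames {94,21,68,22}
pos 11: 27 -> fault, evict 94, frames {21,68,22,27}
At position 11, page 94 is evicted.

94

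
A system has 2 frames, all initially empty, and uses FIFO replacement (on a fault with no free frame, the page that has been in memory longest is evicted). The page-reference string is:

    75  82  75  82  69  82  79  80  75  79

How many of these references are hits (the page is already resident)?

75 → miss, frames (75)
82 → miss, frames (75 82)
75 → hit
82 → hit
69 → miss, evict 75, frames (82 69)
82 → hit
79 → miss, evict 82, frames (69 79)
80 → miss, evict 69, frames (79 80)
75 → miss, evict 79, frames (80 75)
79 → miss, evict 80, frames (75 79)
Hits: 3.

3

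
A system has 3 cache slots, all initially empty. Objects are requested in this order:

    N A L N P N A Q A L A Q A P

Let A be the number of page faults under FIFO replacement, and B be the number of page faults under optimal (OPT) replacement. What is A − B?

Under FIFO: F F F . F F F F . F . . . F → 9 faults.
Under OPT: F F F . F . . F . F . . . F → 7 faults.
A − B = 9 − 7 = 2.

2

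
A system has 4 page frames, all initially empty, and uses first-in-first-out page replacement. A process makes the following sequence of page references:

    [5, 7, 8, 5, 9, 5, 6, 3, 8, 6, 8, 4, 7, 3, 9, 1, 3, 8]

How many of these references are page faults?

12

5: fault, frames [5]
7: fault, frames [5, 7]
8: fault, frames [5, 7, 8]
5: hit
9: fault, frames [5, 7, 8, 9]
5: hit
6: fault, evict 5, frames [7, 8, 9, 6]
3: fault, evict 7, frames [8, 9, 6, 3]
8: hit
6: hit
8: hit
4: fault, evict 8, frames [9, 6, 3, 4]
7: fault, evict 9, frames [6, 3, 4, 7]
3: hit
9: fault, evict 6, frames [3, 4, 7, 9]
1: fault, evict 3, frames [4, 7, 9, 1]
3: fault, evict 4, frames [7, 9, 1, 3]
8: fault, evict 7, frames [9, 1, 3, 8]
Page faults: 12.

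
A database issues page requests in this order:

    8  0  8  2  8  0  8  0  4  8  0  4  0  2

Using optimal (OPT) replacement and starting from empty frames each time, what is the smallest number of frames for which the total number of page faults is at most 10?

f=1: 14 faults
f=2: 7 faults
f=3: 5 faults
f=4: 4 faults
Smallest f with faults ≤ 10 is 2.

2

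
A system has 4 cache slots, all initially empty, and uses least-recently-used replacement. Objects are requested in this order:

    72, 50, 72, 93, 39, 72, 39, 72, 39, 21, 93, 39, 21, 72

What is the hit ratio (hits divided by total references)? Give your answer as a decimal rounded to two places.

72: fault, frames [72]
50: fault, frames [72, 50]
72: hit
93: fault, frames [50, 72, 93]
39: fault, frames [50, 72, 93, 39]
72: hit
39: hit
72: hit
39: hit
21: fault, evict 50, frames [93, 72, 39, 21]
93: hit
39: hit
21: hit
72: hit
Hits: 9 of 14 references → 9/14 = 0.6429.

0.64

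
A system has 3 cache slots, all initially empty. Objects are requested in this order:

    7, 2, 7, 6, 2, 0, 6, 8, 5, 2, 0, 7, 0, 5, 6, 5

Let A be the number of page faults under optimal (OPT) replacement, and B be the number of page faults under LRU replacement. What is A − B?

-3

Under OPT: F F . F . F . F F . . F . . F . → 8 faults.
Under LRU: F F . F . F . F F F F F . F F . → 11 faults.
A − B = 8 − 11 = -3.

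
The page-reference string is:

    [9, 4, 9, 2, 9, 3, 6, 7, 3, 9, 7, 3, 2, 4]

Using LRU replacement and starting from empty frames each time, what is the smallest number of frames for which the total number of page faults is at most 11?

f=1: 14 faults
f=2: 12 faults
f=3: 9 faults
f=4: 8 faults
f=5: 7 faults
f=6: 6 faults
Smallest f with faults ≤ 11 is 3.

3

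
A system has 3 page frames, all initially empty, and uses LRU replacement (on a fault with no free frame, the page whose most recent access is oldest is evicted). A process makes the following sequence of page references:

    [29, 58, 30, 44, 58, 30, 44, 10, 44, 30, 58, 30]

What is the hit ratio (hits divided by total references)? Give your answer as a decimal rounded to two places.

29: miss, frames (29)
58: miss, frames (29 58)
30: miss, frames (29 58 30)
44: miss, evict 29, frames (58 30 44)
58: hit
30: hit
44: hit
10: miss, evict 58, frames (30 44 10)
44: hit
30: hit
58: miss, evict 10, frames (44 30 58)
30: hit
Hits: 6 of 12 references → 6/12 = 0.5000.

0.50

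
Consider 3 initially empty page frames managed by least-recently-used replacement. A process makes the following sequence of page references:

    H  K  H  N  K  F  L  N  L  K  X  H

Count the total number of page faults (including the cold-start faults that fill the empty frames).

9

H -> fault, frames [H]
K -> fault, frames [H, K]
H -> hit
N -> fault, frames [K, H, N]
K -> hit
F -> fault, evict H, frames [N, K, F]
L -> fault, evict N, frames [K, F, L]
N -> fault, evict K, frames [F, L, N]
L -> hit
K -> fault, evict F, frames [N, L, K]
X -> fault, evict N, frames [L, K, X]
H -> fault, evict L, frames [K, X, H]
Page faults: 9.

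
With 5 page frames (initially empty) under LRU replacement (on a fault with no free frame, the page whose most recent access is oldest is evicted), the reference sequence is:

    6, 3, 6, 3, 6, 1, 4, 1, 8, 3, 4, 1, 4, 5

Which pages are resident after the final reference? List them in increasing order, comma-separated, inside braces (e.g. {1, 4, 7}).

{1, 3, 4, 5, 8}

6 -> fault, frames (6)
3 -> fault, frames (6 3)
6 -> hit
3 -> hit
6 -> hit
1 -> fault, frames (3 6 1)
4 -> fault, frames (3 6 1 4)
1 -> hit
8 -> fault, frames (3 6 4 1 8)
3 -> hit
4 -> hit
1 -> hit
4 -> hit
5 -> fault, evict 6, frames (8 3 1 4 5)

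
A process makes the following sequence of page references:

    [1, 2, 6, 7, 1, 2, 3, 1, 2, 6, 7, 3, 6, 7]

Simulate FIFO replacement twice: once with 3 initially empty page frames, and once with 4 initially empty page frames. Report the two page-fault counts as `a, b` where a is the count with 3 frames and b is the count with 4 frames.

3 frames: F F F F F F F . . F F . . . → 9 faults.
4 frames: F F F F . . F F F F F F . . → 10 faults.
10 > 9: adding a frame increased faults — Belady's anomaly.

9, 10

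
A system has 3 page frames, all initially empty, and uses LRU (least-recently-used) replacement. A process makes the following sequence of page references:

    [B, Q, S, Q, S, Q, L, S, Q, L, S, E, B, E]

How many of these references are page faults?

B → miss, frames {B}
Q → miss, frames {B,Q}
S → miss, frames {B,Q,S}
Q → hit
S → hit
Q → hit
L → miss, evict B, frames {S,Q,L}
S → hit
Q → hit
L → hit
S → hit
E → miss, evict Q, frames {L,S,E}
B → miss, evict L, frames {S,E,B}
E → hit
Page faults: 6.

6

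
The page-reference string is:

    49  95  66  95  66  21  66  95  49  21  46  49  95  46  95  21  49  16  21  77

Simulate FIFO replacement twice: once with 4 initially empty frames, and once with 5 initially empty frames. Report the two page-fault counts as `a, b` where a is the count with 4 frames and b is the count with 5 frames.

10, 7

4 frames: F F F . . F . . . . F F F . . . . F F F → 10 faults.
5 frames: F F F . . F . . . . F . . . . . . F . F → 7 faults.
7 < 10: adding a frame reduced faults, as is typical.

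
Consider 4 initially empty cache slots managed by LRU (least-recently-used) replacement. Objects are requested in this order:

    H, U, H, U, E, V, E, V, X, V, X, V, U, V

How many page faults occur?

5

H: miss, frames (H)
U: miss, frames (H U)
H: hit
U: hit
E: miss, frames (H U E)
V: miss, frames (H U E V)
E: hit
V: hit
X: miss, evict H, frames (U E V X)
V: hit
X: hit
V: hit
U: hit
V: hit
Page faults: 5.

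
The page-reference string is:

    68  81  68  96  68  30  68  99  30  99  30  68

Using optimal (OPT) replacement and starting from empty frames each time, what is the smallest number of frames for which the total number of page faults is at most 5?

f=1: 12 faults
f=2: 6 faults
f=3: 5 faults
f=4: 5 faults
f=5: 5 faults
Smallest f with faults ≤ 5 is 3.

3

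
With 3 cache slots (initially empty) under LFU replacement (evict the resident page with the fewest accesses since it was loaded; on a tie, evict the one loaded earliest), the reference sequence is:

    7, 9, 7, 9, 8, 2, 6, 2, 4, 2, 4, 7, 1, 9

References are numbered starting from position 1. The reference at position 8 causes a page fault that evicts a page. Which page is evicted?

pos 1: 7: miss, frames (7)
pos 2: 9: miss, frames (7 9)
pos 3: 7: hit
pos 4: 9: hit
pos 5: 8: miss, frames (7 9 8)
pos 6: 2: miss, evict 8, frames (7 9 2)
pos 7: 6: miss, evict 2, frames (7 9 6)
pos 8: 2: miss, evict 6, frames (7 9 2)
At position 8, page 6 is evicted.

6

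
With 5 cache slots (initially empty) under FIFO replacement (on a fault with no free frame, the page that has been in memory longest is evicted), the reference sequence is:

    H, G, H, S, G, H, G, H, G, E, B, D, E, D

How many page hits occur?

8

H: fault, frames {H}
G: fault, frames {H,G}
H: hit
S: fault, frames {H,G,S}
G: hit
H: hit
G: hit
H: hit
G: hit
E: fault, frames {H,G,S,E}
B: fault, frames {H,G,S,E,B}
D: fault, evict H, frames {G,S,E,B,D}
E: hit
D: hit
Hits: 8.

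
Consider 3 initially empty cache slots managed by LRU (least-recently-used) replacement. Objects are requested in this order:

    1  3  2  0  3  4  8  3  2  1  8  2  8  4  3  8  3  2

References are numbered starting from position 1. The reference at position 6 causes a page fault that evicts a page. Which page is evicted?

2

pos 1: 1 -> miss, frames {1}
pos 2: 3 -> miss, frames {1,3}
pos 3: 2 -> miss, frames {1,3,2}
pos 4: 0 -> miss, evict 1, frames {3,2,0}
pos 5: 3 -> hit
pos 6: 4 -> miss, evict 2, frames {0,3,4}
At position 6, page 2 is evicted.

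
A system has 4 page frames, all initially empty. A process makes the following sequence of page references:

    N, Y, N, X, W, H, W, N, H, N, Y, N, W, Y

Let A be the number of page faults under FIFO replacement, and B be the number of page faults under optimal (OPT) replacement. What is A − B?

2

Under FIFO: F F . F F F . F . . F . . . → 7 faults.
Under OPT: F F . F F F . . . . . . . . → 5 faults.
A − B = 7 − 5 = 2.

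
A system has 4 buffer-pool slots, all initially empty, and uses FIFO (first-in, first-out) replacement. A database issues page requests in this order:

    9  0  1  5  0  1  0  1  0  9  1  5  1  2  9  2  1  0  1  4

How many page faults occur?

9

9 -> miss, frames {9}
0 -> miss, frames {9,0}
1 -> miss, frames {9,0,1}
5 -> miss, frames {9,0,1,5}
0 -> hit
1 -> hit
0 -> hit
1 -> hit
0 -> hit
9 -> hit
1 -> hit
5 -> hit
1 -> hit
2 -> miss, evict 9, frames {0,1,5,2}
9 -> miss, evict 0, frames {1,5,2,9}
2 -> hit
1 -> hit
0 -> miss, evict 1, frames {5,2,9,0}
1 -> miss, evict 5, frames {2,9,0,1}
4 -> miss, evict 2, frames {9,0,1,4}
Page faults: 9.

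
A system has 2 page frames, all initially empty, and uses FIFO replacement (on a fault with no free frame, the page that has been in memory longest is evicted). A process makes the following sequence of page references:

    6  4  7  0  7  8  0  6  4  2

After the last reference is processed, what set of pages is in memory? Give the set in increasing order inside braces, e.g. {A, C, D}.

{2, 4}

6 → fault, frames [6]
4 → fault, frames [6, 4]
7 → fault, evict 6, frames [4, 7]
0 → fault, evict 4, frames [7, 0]
7 → hit
8 → fault, evict 7, frames [0, 8]
0 → hit
6 → fault, evict 0, frames [8, 6]
4 → fault, evict 8, frames [6, 4]
2 → fault, evict 6, frames [4, 2]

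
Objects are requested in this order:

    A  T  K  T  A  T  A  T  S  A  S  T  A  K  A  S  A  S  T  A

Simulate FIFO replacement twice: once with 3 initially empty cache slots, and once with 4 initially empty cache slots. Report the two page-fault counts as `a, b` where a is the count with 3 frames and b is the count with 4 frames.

3 frames: F F F . . . . . F F . F . F . F F . F . → 10 faults.
4 frames: F F F . . . . . F . . . . . . . . . . . → 4 faults.
4 < 10: adding a frame reduced faults, as is typical.

10, 4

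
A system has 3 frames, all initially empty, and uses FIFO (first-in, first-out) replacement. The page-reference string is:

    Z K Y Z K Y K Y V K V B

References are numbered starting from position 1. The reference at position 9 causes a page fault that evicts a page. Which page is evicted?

Z

pos 1: Z -> miss, frames {Z}
pos 2: K -> miss, frames {Z,K}
pos 3: Y -> miss, frames {Z,K,Y}
pos 4: Z -> hit
pos 5: K -> hit
pos 6: Y -> hit
pos 7: K -> hit
pos 8: Y -> hit
pos 9: V -> miss, evict Z, frames {K,Y,V}
At position 9, page Z is evicted.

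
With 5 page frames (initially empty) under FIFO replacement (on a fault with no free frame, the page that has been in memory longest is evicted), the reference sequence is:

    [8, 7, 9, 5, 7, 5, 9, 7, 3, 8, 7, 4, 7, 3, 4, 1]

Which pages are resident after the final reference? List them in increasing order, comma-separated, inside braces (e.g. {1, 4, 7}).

8: miss, frames [8]
7: miss, frames [8, 7]
9: miss, frames [8, 7, 9]
5: miss, frames [8, 7, 9, 5]
7: hit
5: hit
9: hit
7: hit
3: miss, frames [8, 7, 9, 5, 3]
8: hit
7: hit
4: miss, evict 8, frames [7, 9, 5, 3, 4]
7: hit
3: hit
4: hit
1: miss, evict 7, frames [9, 5, 3, 4, 1]

{1, 3, 4, 5, 9}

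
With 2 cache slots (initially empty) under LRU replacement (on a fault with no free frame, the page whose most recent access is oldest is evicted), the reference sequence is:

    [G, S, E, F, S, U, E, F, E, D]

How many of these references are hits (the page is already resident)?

G: miss, frames {G}
S: miss, frames {G,S}
E: miss, evict G, frames {S,E}
F: miss, evict S, frames {E,F}
S: miss, evict E, frames {F,S}
U: miss, evict F, frames {S,U}
E: miss, evict S, frames {U,E}
F: miss, evict U, frames {E,F}
E: hit
D: miss, evict F, frames {E,D}
Hits: 1.

1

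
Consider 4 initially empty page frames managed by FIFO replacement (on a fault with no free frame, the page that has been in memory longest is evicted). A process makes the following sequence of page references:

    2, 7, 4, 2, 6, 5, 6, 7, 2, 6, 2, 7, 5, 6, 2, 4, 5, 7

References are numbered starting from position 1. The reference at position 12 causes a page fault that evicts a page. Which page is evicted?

4

pos 1: 2: miss, frames (2)
pos 2: 7: miss, frames (2 7)
pos 3: 4: miss, frames (2 7 4)
pos 4: 2: hit
pos 5: 6: miss, frames (2 7 4 6)
pos 6: 5: miss, evict 2, frames (7 4 6 5)
pos 7: 6: hit
pos 8: 7: hit
pos 9: 2: miss, evict 7, frames (4 6 5 2)
pos 10: 6: hit
pos 11: 2: hit
pos 12: 7: miss, evict 4, frames (6 5 2 7)
At position 12, page 4 is evicted.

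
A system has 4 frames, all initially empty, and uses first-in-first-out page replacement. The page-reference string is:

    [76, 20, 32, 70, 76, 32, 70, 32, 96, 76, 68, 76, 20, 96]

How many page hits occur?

76 → fault, frames (76)
20 → fault, frames (76 20)
32 → fault, frames (76 20 32)
70 → fault, frames (76 20 32 70)
76 → hit
32 → hit
70 → hit
32 → hit
96 → fault, evict 76, frames (20 32 70 96)
76 → fault, evict 20, frames (32 70 96 76)
68 → fault, evict 32, frames (70 96 76 68)
76 → hit
20 → fault, evict 70, frames (96 76 68 20)
96 → hit
Hits: 6.

6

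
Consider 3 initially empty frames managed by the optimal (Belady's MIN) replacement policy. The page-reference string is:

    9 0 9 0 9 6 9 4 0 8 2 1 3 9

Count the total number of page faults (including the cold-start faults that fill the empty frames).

8

9: fault, frames (9)
0: fault, frames (9 0)
9: hit
0: hit
9: hit
6: fault, frames (9 0 6)
9: hit
4: fault, evict 6, frames (9 0 4)
0: hit
8: fault, evict 4, frames (9 0 8)
2: fault, evict 8, frames (9 0 2)
1: fault, evict 2, frames (9 0 1)
3: fault, evict 1, frames (9 0 3)
9: hit
Page faults: 8.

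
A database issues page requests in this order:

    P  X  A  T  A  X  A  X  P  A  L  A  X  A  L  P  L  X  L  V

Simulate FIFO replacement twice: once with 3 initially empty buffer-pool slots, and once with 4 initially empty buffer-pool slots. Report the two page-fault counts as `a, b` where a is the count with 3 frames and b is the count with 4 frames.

3 frames: F F F F . . . . F . F F F . . F F . . F → 11 faults.
4 frames: F F F F . . . . . . F . . . . F . F . F → 8 faults.
8 < 11: adding a frame reduced faults, as is typical.

11, 8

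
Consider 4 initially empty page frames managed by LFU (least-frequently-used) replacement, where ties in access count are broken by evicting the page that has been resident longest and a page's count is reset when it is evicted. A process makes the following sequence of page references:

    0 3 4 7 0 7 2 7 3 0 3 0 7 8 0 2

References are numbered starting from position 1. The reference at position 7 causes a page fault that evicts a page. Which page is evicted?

pos 1: 0: fault, frames (0)
pos 2: 3: fault, frames (0 3)
pos 3: 4: fault, frames (0 3 4)
pos 4: 7: fault, frames (0 3 4 7)
pos 5: 0: hit
pos 6: 7: hit
pos 7: 2: fault, evict 3, frames (0 4 7 2)
At position 7, page 3 is evicted.

3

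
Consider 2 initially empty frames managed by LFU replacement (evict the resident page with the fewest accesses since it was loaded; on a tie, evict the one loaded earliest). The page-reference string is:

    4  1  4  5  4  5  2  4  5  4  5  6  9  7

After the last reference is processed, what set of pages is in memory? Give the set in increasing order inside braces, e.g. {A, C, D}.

4 → fault, frames (4)
1 → fault, frames (4 1)
4 → hit
5 → fault, evict 1, frames (4 5)
4 → hit
5 → hit
2 → fault, evict 5, frames (4 2)
4 → hit
5 → fault, evict 2, frames (4 5)
4 → hit
5 → hit
6 → fault, evict 5, frames (4 6)
9 → fault, evict 6, frames (4 9)
7 → fault, evict 9, frames (4 7)

{4, 7}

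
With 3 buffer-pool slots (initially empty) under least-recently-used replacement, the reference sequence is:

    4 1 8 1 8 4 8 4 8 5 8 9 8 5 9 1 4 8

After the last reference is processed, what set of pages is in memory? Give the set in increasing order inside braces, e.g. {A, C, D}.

{1, 4, 8}

4: miss, frames [4]
1: miss, frames [4, 1]
8: miss, frames [4, 1, 8]
1: hit
8: hit
4: hit
8: hit
4: hit
8: hit
5: miss, evict 1, frames [4, 8, 5]
8: hit
9: miss, evict 4, frames [5, 8, 9]
8: hit
5: hit
9: hit
1: miss, evict 8, frames [5, 9, 1]
4: miss, evict 5, frames [9, 1, 4]
8: miss, evict 9, frames [1, 4, 8]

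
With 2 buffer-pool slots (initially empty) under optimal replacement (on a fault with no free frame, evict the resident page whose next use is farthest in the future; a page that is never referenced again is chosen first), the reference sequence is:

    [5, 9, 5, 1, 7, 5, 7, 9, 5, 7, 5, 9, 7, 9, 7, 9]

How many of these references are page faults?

5 -> miss, frames {5}
9 -> miss, frames {5,9}
5 -> hit
1 -> miss, evict 9, frames {5,1}
7 -> miss, evict 1, frames {5,7}
5 -> hit
7 -> hit
9 -> miss, evict 7, frames {5,9}
5 -> hit
7 -> miss, evict 9, frames {5,7}
5 -> hit
9 -> miss, evict 5, frames {7,9}
7 -> hit
9 -> hit
7 -> hit
9 -> hit
Page faults: 7.

7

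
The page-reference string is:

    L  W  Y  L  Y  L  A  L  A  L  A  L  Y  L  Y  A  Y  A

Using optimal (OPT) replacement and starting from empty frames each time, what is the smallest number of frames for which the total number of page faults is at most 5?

3

f=1: 18 faults
f=2: 6 faults
f=3: 4 faults
f=4: 4 faults
Smallest f with faults ≤ 5 is 3.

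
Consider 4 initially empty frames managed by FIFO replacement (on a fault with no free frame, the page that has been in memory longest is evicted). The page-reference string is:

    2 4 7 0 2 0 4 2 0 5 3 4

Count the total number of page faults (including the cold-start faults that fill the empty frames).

2: miss, frames {2}
4: miss, frames {2,4}
7: miss, frames {2,4,7}
0: miss, frames {2,4,7,0}
2: hit
0: hit
4: hit
2: hit
0: hit
5: miss, evict 2, frames {4,7,0,5}
3: miss, evict 4, frames {7,0,5,3}
4: miss, evict 7, frames {0,5,3,4}
Page faults: 7.

7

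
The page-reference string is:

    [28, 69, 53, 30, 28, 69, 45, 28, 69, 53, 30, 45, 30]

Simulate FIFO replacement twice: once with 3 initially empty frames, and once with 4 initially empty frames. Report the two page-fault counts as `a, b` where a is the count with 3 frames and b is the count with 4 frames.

3 frames: F F F F F F F . . F F . . → 9 faults.
4 frames: F F F F . . F F F F F F . → 10 faults.
10 > 9: adding a frame increased faults — Belady's anomaly.

9, 10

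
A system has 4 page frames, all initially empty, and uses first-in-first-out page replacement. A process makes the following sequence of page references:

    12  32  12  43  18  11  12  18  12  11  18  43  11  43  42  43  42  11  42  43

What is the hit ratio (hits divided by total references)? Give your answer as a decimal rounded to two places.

12: fault, frames [12]
32: fault, frames [12, 32]
12: hit
43: fault, frames [12, 32, 43]
18: fault, frames [12, 32, 43, 18]
11: fault, evict 12, frames [32, 43, 18, 11]
12: fault, evict 32, frames [43, 18, 11, 12]
18: hit
12: hit
11: hit
18: hit
43: hit
11: hit
43: hit
42: fault, evict 43, frames [18, 11, 12, 42]
43: fault, evict 18, frames [11, 12, 42, 43]
42: hit
11: hit
42: hit
43: hit
Hits: 12 of 20 references → 12/20 = 0.6000.

0.60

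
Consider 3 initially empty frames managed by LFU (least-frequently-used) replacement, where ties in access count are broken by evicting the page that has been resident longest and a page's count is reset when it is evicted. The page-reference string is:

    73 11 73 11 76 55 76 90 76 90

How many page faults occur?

73 → fault, frames {73}
11 → fault, frames {73,11}
73 → hit
11 → hit
76 → fault, frames {73,11,76}
55 → fault, evict 76, frames {73,11,55}
76 → fault, evict 55, frames {73,11,76}
90 → fault, evict 76, frames {73,11,90}
76 → fault, evict 90, frames {73,11,76}
90 → fault, evict 76, frames {73,11,90}
Page faults: 8.

8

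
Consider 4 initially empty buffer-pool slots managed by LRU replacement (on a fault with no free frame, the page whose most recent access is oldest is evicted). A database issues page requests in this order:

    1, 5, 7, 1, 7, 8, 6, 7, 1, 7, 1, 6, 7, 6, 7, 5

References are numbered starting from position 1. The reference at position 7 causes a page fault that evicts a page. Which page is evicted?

pos 1: 1: fault, frames {1}
pos 2: 5: fault, frames {1,5}
pos 3: 7: fault, frames {1,5,7}
pos 4: 1: hit
pos 5: 7: hit
pos 6: 8: fault, frames {5,1,7,8}
pos 7: 6: fault, evict 5, frames {1,7,8,6}
At position 7, page 5 is evicted.

5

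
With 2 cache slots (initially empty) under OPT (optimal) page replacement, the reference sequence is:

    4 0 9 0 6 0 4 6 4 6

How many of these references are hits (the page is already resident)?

4 → miss, frames (4)
0 → miss, frames (4 0)
9 → miss, evict 4, frames (0 9)
0 → hit
6 → miss, evict 9, frames (0 6)
0 → hit
4 → miss, evict 0, frames (6 4)
6 → hit
4 → hit
6 → hit
Hits: 5.

5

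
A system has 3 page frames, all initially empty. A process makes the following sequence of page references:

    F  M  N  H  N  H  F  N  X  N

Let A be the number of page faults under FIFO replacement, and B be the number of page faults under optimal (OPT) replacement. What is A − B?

2

Under FIFO: F F F F . . F . F F → 7 faults.
Under OPT: F F F F . . . . F . → 5 faults.
A − B = 7 − 5 = 2.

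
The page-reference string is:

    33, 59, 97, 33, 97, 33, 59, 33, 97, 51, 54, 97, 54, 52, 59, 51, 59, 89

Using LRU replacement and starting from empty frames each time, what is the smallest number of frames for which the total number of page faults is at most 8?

5

f=1: 18 faults
f=2: 13 faults
f=3: 9 faults
f=4: 9 faults
f=5: 8 faults
f=6: 7 faults
f=7: 7 faults
Smallest f with faults ≤ 8 is 5.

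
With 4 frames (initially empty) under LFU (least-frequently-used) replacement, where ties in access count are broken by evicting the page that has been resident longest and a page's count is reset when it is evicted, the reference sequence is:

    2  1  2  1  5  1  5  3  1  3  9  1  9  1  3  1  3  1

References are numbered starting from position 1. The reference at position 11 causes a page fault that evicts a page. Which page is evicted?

pos 1: 2 -> miss, frames [2]
pos 2: 1 -> miss, frames [2, 1]
pos 3: 2 -> hit
pos 4: 1 -> hit
pos 5: 5 -> miss, frames [2, 1, 5]
pos 6: 1 -> hit
pos 7: 5 -> hit
pos 8: 3 -> miss, frames [2, 1, 5, 3]
pos 9: 1 -> hit
pos 10: 3 -> hit
pos 11: 9 -> miss, evict 2, frames [1, 5, 3, 9]
At position 11, page 2 is evicted.

2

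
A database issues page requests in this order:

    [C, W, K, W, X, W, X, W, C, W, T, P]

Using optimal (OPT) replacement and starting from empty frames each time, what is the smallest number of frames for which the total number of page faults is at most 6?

3

f=1: 12 faults
f=2: 7 faults
f=3: 6 faults
f=4: 6 faults
f=5: 6 faults
f=6: 6 faults
Smallest f with faults ≤ 6 is 3.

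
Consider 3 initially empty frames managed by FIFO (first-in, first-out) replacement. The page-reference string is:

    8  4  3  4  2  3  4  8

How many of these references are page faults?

8 → fault, frames [8]
4 → fault, frames [8, 4]
3 → fault, frames [8, 4, 3]
4 → hit
2 → fault, evict 8, frames [4, 3, 2]
3 → hit
4 → hit
8 → fault, evict 4, frames [3, 2, 8]
Page faults: 5.

5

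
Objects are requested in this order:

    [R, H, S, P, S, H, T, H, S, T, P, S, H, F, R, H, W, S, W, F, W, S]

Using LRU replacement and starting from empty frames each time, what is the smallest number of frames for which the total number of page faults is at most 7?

f=1: 22 faults
f=2: 18 faults
f=3: 12 faults
f=4: 10 faults
f=5: 8 faults
f=6: 7 faults
f=7: 7 faults
Smallest f with faults ≤ 7 is 6.

6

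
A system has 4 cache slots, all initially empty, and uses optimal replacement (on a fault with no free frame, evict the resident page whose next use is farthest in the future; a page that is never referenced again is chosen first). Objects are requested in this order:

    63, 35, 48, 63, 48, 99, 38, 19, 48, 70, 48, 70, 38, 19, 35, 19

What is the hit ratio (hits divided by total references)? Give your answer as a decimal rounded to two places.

0.50

63: miss, frames [63]
35: miss, frames [63, 35]
48: miss, frames [63, 35, 48]
63: hit
48: hit
99: miss, frames [63, 35, 48, 99]
38: miss, evict 99, frames [63, 35, 48, 38]
19: miss, evict 63, frames [35, 48, 38, 19]
48: hit
70: miss, evict 35, frames [48, 38, 19, 70]
48: hit
70: hit
38: hit
19: hit
35: miss, evict 70, frames [48, 38, 19, 35]
19: hit
Hits: 8 of 16 references → 8/16 = 0.5000.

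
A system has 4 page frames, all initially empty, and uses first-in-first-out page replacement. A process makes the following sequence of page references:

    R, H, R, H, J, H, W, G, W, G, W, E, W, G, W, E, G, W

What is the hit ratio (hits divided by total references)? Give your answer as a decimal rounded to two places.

0.67

R: miss, frames [R]
H: miss, frames [R, H]
R: hit
H: hit
J: miss, frames [R, H, J]
H: hit
W: miss, frames [R, H, J, W]
G: miss, evict R, frames [H, J, W, G]
W: hit
G: hit
W: hit
E: miss, evict H, frames [J, W, G, E]
W: hit
G: hit
W: hit
E: hit
G: hit
W: hit
Hits: 12 of 18 references → 12/18 = 0.6667.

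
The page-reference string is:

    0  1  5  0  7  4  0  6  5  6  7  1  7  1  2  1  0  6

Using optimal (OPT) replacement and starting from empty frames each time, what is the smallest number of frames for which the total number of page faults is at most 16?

2

f=1: 18 faults
f=2: 12 faults
f=3: 10 faults
f=4: 8 faults
f=5: 7 faults
f=6: 7 faults
f=7: 7 faults
Smallest f with faults ≤ 16 is 2.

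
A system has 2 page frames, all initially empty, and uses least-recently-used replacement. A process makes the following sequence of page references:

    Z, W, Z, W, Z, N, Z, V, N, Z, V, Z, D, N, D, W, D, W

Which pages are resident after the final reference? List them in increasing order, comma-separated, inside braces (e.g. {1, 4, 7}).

Z → fault, frames [Z]
W → fault, frames [Z, W]
Z → hit
W → hit
Z → hit
N → fault, evict W, frames [Z, N]
Z → hit
V → fault, evict N, frames [Z, V]
N → fault, evict Z, frames [V, N]
Z → fault, evict V, frames [N, Z]
V → fault, evict N, frames [Z, V]
Z → hit
D → fault, evict V, frames [Z, D]
N → fault, evict Z, frames [D, N]
D → hit
W → fault, evict N, frames [D, W]
D → hit
W → hit

{D, W}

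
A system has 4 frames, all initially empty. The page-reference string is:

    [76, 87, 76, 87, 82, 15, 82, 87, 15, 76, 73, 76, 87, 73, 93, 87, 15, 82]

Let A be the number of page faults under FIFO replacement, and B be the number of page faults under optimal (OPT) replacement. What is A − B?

3

Under FIFO: F F . . F F . . . . F F F . F . F F → 10 faults.
Under OPT: F F . . F F . . . . F . . . F . . F → 7 faults.
A − B = 10 − 7 = 3.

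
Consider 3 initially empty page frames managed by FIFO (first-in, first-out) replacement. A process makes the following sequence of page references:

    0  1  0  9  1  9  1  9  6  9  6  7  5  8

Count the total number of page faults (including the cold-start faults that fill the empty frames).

7

0: fault, frames {0}
1: fault, frames {0,1}
0: hit
9: fault, frames {0,1,9}
1: hit
9: hit
1: hit
9: hit
6: fault, evict 0, frames {1,9,6}
9: hit
6: hit
7: fault, evict 1, frames {9,6,7}
5: fault, evict 9, frames {6,7,5}
8: fault, evict 6, frames {7,5,8}
Page faults: 7.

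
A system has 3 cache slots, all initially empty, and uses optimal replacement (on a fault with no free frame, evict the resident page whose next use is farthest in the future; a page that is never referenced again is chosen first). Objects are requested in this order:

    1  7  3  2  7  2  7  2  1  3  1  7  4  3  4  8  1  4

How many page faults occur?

1: miss, frames [1]
7: miss, frames [1, 7]
3: miss, frames [1, 7, 3]
2: miss, evict 3, frames [1, 7, 2]
7: hit
2: hit
7: hit
2: hit
1: hit
3: miss, evict 2, frames [1, 7, 3]
1: hit
7: hit
4: miss, evict 7, frames [1, 3, 4]
3: hit
4: hit
8: miss, evict 3, frames [1, 4, 8]
1: hit
4: hit
Page faults: 7.

7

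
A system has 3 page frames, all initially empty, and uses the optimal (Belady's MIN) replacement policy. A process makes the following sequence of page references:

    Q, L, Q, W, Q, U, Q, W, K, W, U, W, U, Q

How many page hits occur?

8

Q -> miss, frames {Q}
L -> miss, frames {Q,L}
Q -> hit
W -> miss, frames {Q,L,W}
Q -> hit
U -> miss, evict L, frames {Q,W,U}
Q -> hit
W -> hit
K -> miss, evict Q, frames {W,U,K}
W -> hit
U -> hit
W -> hit
U -> hit
Q -> miss, evict K, frames {W,U,Q}
Hits: 8.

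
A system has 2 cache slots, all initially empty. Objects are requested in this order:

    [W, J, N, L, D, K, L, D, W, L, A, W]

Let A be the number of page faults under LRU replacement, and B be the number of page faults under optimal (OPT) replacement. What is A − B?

Under LRU: F F F F F F F F F F F F → 12 faults.
Under OPT: F F F F F F . F F . F . → 9 faults.
A − B = 12 − 9 = 3.

3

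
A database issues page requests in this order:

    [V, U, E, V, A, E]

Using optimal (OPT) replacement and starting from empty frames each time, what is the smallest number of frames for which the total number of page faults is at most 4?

2

f=1: 6 faults
f=2: 4 faults
f=3: 4 faults
f=4: 4 faults
Smallest f with faults ≤ 4 is 2.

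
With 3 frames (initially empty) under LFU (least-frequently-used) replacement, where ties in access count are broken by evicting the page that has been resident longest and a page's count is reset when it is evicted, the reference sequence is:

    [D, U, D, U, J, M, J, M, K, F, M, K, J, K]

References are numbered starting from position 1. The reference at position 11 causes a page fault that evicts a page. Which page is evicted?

pos 1: D -> miss, frames {D}
pos 2: U -> miss, frames {D,U}
pos 3: D -> hit
pos 4: U -> hit
pos 5: J -> miss, frames {D,U,J}
pos 6: M -> miss, evict J, frames {D,U,M}
pos 7: J -> miss, evict M, frames {D,U,J}
pos 8: M -> miss, evict J, frames {D,U,M}
pos 9: K -> miss, evict M, frames {D,U,K}
pos 10: F -> miss, evict K, frames {D,U,F}
pos 11: M -> miss, evict F, frames {D,U,M}
At position 11, page F is evicted.

F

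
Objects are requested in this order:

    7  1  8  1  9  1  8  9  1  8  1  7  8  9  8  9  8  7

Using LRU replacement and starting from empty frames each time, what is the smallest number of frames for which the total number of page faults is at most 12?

2

f=1: 18 faults
f=2: 12 faults
f=3: 6 faults
f=4: 4 faults
Smallest f with faults ≤ 12 is 2.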